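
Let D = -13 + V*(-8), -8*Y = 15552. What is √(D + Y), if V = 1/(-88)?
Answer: I*√236786/11 ≈ 44.237*I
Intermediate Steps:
V = -1/88 ≈ -0.011364
Y = -1944 (Y = -⅛*15552 = -1944)
D = -142/11 (D = -13 - 1/88*(-8) = -13 + 1/11 = -142/11 ≈ -12.909)
√(D + Y) = √(-142/11 - 1944) = √(-21526/11) = I*√236786/11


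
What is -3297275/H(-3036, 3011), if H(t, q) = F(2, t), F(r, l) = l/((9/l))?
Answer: -3297275/1024144 ≈ -3.2195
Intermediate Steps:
F(r, l) = l**2/9 (F(r, l) = l*(l/9) = l**2/9)
H(t, q) = t**2/9
-3297275/H(-3036, 3011) = -3297275/((1/9)*(-3036)**2) = -3297275/((1/9)*9217296) = -3297275/1024144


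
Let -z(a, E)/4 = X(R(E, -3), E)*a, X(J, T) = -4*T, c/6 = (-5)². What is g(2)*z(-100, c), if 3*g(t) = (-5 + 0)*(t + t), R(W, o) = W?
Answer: 1600000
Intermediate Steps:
c = 150 (c = 6*(-5)² = 6*25 = 150)
g(t) = -10*t/3 (g(t) = ((-5 + 0)*(t + t))/3 = (-10*t)/3 = -10*t/3)
z(a, E) = 16*E*a (z(a, E) = -4*(-4*E)*a = -(-16)*E*a = 16*E*a)
g(2)*z(-100, c) = (-10/3*2)*(16*150*(-100)) = -20/3*(-240000) = 1600000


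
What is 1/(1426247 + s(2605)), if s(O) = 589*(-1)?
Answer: 1/1425658 ≈ 7.0143e-7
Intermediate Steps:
s(O) = -589
1/(1426247 + s(2605)) = 1/(1426247 - 589) = 1/1425658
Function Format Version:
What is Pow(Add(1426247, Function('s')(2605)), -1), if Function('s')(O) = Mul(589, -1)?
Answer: Rational(1, 1425658) ≈ 7.0143e-7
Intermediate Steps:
Function('s')(O) = -589
Pow(Add(1426247, Function('s')(2605)), -1) = Pow(Add(1426247, -589), -1) = Pow(1425658, -1) = Rational(1, 1425658)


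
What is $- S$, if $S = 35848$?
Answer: $-35848$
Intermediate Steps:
$- S = \left(-1\right) 35848 = -35848$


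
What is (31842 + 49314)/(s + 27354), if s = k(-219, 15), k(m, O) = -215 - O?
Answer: 20289/6781 ≈ 2.9920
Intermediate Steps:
s = -230 (s = -215 - 1*15 = -215 - 15 = -230)
(31842 + 49314)/(s + 27354) = (31842 + 49314)/(-230 + 27354) = 81156/27124 = 81156*(1/27124) = 20289/6781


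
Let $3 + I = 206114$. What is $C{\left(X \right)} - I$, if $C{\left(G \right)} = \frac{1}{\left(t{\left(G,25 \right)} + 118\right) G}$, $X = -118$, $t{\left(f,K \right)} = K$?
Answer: $- \frac{3477917015}{16874} \approx -2.0611 \cdot 10^{5}$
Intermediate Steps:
$I = 206111$ ($I = -3 + 206114 = 206111$)
$C{\left(G \right)} = \frac{1}{143 G}$ ($C{\left(G \right)} = \frac{1}{\left(25 + 118\right) G} = \frac{1}{143 G}$)
$C{\left(X \right)} - I = \frac{1}{143 \left(-118\right)} - 206111 = \frac{1}{143} \left(- \frac{1}{118}\right) - 206111 = - \frac{1}{16874} - 206111 = - \frac{3477917015}{16874}$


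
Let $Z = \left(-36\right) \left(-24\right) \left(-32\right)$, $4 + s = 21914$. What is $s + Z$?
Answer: $-5738$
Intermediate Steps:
$s = 21910$ ($s = -4 + 21914 = 21910$)
$Z = -27648$ ($Z = 864 \left(-32\right) = -27648$)
$s + Z = 21910 - 27648 = -5738$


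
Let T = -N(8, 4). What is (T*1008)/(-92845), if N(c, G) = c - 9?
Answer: -1008/92845 ≈ -0.010857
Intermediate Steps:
N(c, G) = -9 + c
T = 1 (T = -(-9 + 8) = -1*(-1) = 1)
(T*1008)/(-92845) = (1*1008)/(-92845) = 1008*(-1/92845) = -1008/92845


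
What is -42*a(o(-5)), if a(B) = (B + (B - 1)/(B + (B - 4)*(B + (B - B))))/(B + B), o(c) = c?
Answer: -2163/100 ≈ -21.630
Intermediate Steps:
a(B) = (B + (-1 + B)/(B + B*(-4 + B)))/(2*B) (a(B) = (B + (-1 + B)/(B + (-4 + B)*(B + 0)))/((2*B)) = (B + (-1 + B)/(B + (-4 + B)*B))*(1/(2*B)) = (B + (-1 + B)/(B + B*(-4 + B)))*(1/(2*B)) = (B + (-1 + B)/(B + B*(-4 + B)))/(2*B))
-42*a(o(-5)) = -21*(-1 - 5 + (-5)³ - 3*(-5)²)/((-5)²*(-3 - 5)) = -21*(-1 - 5 - 125 - 3*25)/(25*(-8)) = -21*(-1)*(-1 - 5 - 125 - 75)/(25*8) = -21*(-1)*(-206)/(25*8) = -42*103/200 = -2163/100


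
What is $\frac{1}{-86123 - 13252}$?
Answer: $- \frac{1}{99375} \approx -1.0063 \cdot 10^{-5}$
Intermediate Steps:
$\frac{1}{-86123 - 13252} = \frac{1}{-99375} = - \frac{1}{99375}$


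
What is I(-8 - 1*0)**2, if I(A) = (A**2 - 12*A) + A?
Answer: 23104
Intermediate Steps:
I(A) = A**2 - 11*A
I(-8 - 1*0)**2 = ((-8 - 1*0)*(-11 + (-8 - 1*0)))**2 = ((-8 + 0)*(-11 + (-8 + 0)))**2 = (-8*(-11 - 8))**2 = (-8*(-19))**2 = 152**2 = 23104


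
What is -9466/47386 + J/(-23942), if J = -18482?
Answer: 162288270/283628903 ≈ 0.57219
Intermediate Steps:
-9466/47386 + J/(-23942) = -9466/47386 - 18482/(-23942) = -9466*1/47386 - 18482*(-1/23942) = -4733/23693 + 9241/11971 = 162288270/283628903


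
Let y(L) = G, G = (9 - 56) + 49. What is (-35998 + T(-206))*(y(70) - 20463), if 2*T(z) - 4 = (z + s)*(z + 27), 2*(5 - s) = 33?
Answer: 1352860859/4 ≈ 3.3822e+8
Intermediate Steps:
s = -23/2 (s = 5 - ½*33 = 5 - 33/2 = -23/2 ≈ -11.500)
G = 2 (G = -47 + 49 = 2)
y(L) = 2
T(z) = 2 + (27 + z)*(-23/2 + z)/2 (T(z) = 2 + ((z - 23/2)*(z + 27))/2 = 2 + ((-23/2 + z)*(27 + z))/2 = 2 + ((27 + z)*(-23/2 + z))/2 = 2 + (27 + z)*(-23/2 + z)/2)
(-35998 + T(-206))*(y(70) - 20463) = (-35998 + (-613/4 + (½)*(-206)² + (31/4)*(-206)))*(2 - 20463) = (-35998 + (-613/4 + (½)*42436 - 3193/2))*(-20461) = (-35998 + (-613/4 + 21218 - 3193/2))*(-20461) = (-35998 + 77873/4)*(-20461) = -66119/4*(-20461) = 1352860859/4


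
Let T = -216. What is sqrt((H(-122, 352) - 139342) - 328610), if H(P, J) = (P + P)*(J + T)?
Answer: 4*I*sqrt(31321) ≈ 707.91*I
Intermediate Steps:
H(P, J) = 2*P*(-216 + J) (H(P, J) = (P + P)*(J - 216) = (2*P)*(-216 + J) = 2*P*(-216 + J))
sqrt((H(-122, 352) - 139342) - 328610) = sqrt((2*(-122)*(-216 + 352) - 139342) - 328610) = sqrt((2*(-122)*136 - 139342) - 328610) = sqrt((-33184 - 139342) - 328610) = sqrt(-172526 - 328610) = sqrt(-501136) = 4*I*sqrt(31321)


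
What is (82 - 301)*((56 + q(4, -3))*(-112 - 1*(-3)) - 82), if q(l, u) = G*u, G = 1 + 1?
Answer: 1211508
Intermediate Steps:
G = 2
q(l, u) = 2*u
(82 - 301)*((56 + q(4, -3))*(-112 - 1*(-3)) - 82) = (82 - 301)*((56 + 2*(-3))*(-112 - 1*(-3)) - 82) = -219*((56 - 6)*(-112 + 3) - 82) = -219*(50*(-109) - 82) = -219*(-5450 - 82) = -219*(-5532) = 1211508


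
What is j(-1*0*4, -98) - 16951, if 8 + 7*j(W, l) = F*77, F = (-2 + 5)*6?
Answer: -117279/7 ≈ -16754.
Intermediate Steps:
F = 18 (F = 3*6 = 18)
j(W, l) = 1378/7 (j(W, l) = -8/7 + (18*77)/7 = -8/7 + (⅐)*1386 = -8/7 + 198 = 1378/7)
j(-1*0*4, -98) - 16951 = 1378/7 - 16951 = -117279/7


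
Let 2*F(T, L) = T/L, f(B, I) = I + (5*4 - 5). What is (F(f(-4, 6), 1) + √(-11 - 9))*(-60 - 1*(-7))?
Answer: -1113/2 - 106*I*√5 ≈ -556.5 - 237.02*I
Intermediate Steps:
f(B, I) = 15 + I (f(B, I) = I + (20 - 5) = I + 15 = 15 + I)
F(T, L) = T/(2*L) (F(T, L) = (T/L)/2 = T/(2*L))
(F(f(-4, 6), 1) + √(-11 - 9))*(-60 - 1*(-7)) = ((½)*(15 + 6)/1 + √(-11 - 9))*(-60 - 1*(-7)) = ((½)*21*1 + √(-20))*(-60 + 7) = (21/2 + 2*I*√5)*(-53) = -1113/2 - 106*I*√5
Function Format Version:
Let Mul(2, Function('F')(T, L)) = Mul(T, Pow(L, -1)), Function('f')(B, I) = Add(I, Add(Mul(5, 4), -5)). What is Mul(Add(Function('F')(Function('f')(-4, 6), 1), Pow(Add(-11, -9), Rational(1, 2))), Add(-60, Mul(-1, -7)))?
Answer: Add(Rational(-1113, 2), Mul(-106, I, Pow(5, Rational(1, 2)))) ≈ Add(-556.50, Mul(-237.02, I))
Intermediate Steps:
Function('f')(B, I) = Add(15, I) (Function('f')(B, I) = Add(I, Add(20, -5)) = Add(I, 15) = Add(15, I))
Function('F')(T, L) = Mul(Rational(1, 2), T, Pow(L, -1)) (Function('F')(T, L) = Mul(Rational(1, 2), Mul(T, Pow(L, -1))) = Mul(Rational(1, 2), T, Pow(L, -1)))
Mul(Add(Function('F')(Function('f')(-4, 6), 1), Pow(Add(-11, -9), Rational(1, 2))), Add(-60, Mul(-1, -7))) = Mul(Add(Mul(Rational(1, 2), Add(15, 6), Pow(1, -1)), Pow(Add(-11, -9), Rational(1, 2))), Add(-60, Mul(-1, -7))) = Mul(Add(Mul(Rational(1, 2), 21, 1), Pow(-20, Rational(1, 2))), Add(-60, 7)) = Mul(Add(Rational(21, 2), Mul(2, I, Pow(5, Rational(1, 2)))), -53) = Add(Rational(-1113, 2), Mul(-106, I, Pow(5, Rational(1, 2))))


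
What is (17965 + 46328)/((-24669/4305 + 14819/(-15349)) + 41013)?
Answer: 1416105723795/903197270503 ≈ 1.5679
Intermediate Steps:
(17965 + 46328)/((-24669/4305 + 14819/(-15349)) + 41013) = 64293/((-24669*1/4305 + 14819*(-1/15349)) + 41013) = 64293/((-8223/1435 - 14819/15349) + 41013) = 64293/(-147480092/22025815 + 41013) = 64293/(903197270503/22025815) = 64293*(22025815/903197270503) = 1416105723795/903197270503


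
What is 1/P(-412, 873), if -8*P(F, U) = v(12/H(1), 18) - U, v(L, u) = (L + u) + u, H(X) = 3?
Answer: 8/833 ≈ 0.0096038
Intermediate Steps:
v(L, u) = L + 2*u
P(F, U) = -5 + U/8 (P(F, U) = -((12/3 + 2*18) - U)/8 = -((12*(1/3) + 36) - U)/8 = -((4 + 36) - U)/8 = -(40 - U)/8 = -5 + U/8)
1/P(-412, 873) = 1/(-5 + (1/8)*873) = 1/(-5 + 873/8) = 1/(833/8) = 8/833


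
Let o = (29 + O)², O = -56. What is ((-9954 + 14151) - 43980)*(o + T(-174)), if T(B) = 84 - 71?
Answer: -29518986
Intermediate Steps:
T(B) = 13
o = 729 (o = (29 - 56)² = (-27)² = 729)
((-9954 + 14151) - 43980)*(o + T(-174)) = ((-9954 + 14151) - 43980)*(729 + 13) = (4197 - 43980)*742 = -39783*742 = -29518986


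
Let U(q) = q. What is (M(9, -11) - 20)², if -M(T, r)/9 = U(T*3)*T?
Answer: 4870849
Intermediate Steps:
M(T, r) = -27*T² (M(T, r) = -9*T*3*T = -9*3*T*T = -27*T²)
(M(9, -11) - 20)² = (-27*9² - 20)² = (-27*81 - 20)² = (-2187 - 20)² = (-2207)² = 4870849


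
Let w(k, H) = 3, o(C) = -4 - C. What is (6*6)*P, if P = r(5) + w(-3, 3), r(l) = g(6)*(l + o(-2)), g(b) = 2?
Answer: 324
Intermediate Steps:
r(l) = -4 + 2*l (r(l) = 2*(l + (-4 - 1*(-2))) = 2*(l + (-4 + 2)) = 2*(l - 2) = 2*(-2 + l) = -4 + 2*l)
P = 9 (P = (-4 + 2*5) + 3 = (-4 + 10) + 3 = 6 + 3 = 9)
(6*6)*P = (6*6)*9 = 36*9 = 324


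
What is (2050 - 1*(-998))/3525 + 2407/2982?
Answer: 5857937/3503850 ≈ 1.6719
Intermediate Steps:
(2050 - 1*(-998))/3525 + 2407/2982 = (2050 + 998)*(1/3525) + 2407*(1/2982) = 3048*(1/3525) + 2407/2982 = 1016/1175 + 2407/2982 = 5857937/3503850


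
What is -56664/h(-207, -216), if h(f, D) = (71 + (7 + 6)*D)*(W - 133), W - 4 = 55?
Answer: -28332/101269 ≈ -0.27977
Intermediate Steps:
W = 59 (W = 4 + 55 = 59)
h(f, D) = -5254 - 962*D (h(f, D) = (71 + (7 + 6)*D)*(59 - 133) = (71 + 13*D)*(-74) = -5254 - 962*D)
-56664/h(-207, -216) = -56664/(-5254 - 962*(-216)) = -56664/(-5254 + 207792) = -56664/202538 = -56664*1/202538 = -28332/101269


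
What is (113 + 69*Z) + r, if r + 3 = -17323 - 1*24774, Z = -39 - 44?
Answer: -47714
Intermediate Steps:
Z = -83
r = -42100 (r = -3 + (-17323 - 1*24774) = -3 + (-17323 - 24774) = -3 - 42097 = -42100)
(113 + 69*Z) + r = (113 + 69*(-83)) - 42100 = (113 - 5727) - 42100 = -5614 - 42100 = -47714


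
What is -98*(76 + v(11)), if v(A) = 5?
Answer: -7938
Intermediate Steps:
-98*(76 + v(11)) = -98*(76 + 5) = -98*81 = -7938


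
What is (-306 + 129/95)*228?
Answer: -347292/5 ≈ -69458.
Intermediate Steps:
(-306 + 129/95)*228 = -28941/95*228 = -347292/5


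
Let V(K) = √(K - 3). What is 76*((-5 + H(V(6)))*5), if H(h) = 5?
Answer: 0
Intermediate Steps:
V(K) = √(-3 + K)
76*((-5 + H(V(6)))*5) = 76*((-5 + 5)*5) = 76*(0*5) = 76*0 = 0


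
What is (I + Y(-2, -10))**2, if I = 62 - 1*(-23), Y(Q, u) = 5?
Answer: 8100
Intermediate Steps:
I = 85 (I = 62 + 23 = 85)
(I + Y(-2, -10))**2 = (85 + 5)**2 = 90**2 = 8100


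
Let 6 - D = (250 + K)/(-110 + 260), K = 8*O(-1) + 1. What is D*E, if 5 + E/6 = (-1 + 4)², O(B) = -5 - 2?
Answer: 564/5 ≈ 112.80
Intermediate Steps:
O(B) = -7
E = 24 (E = -30 + 6*(-1 + 4)² = -30 + 6*3² = -30 + 6*9 = -30 + 54 = 24)
K = -55 (K = 8*(-7) + 1 = -56 + 1 = -55)
D = 47/10 (D = 6 - (250 - 55)/(-110 + 260) = 6 - 195/150 = 6 - 1*13/10 = 6 - 13/10 = 47/10 ≈ 4.7000)
D*E = (47/10)*24 = 564/5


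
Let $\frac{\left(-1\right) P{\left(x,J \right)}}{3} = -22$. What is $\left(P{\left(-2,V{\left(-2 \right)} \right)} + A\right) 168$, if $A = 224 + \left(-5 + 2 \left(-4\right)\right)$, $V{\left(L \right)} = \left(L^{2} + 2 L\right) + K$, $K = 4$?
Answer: $46536$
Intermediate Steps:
$V{\left(L \right)} = 4 + L^{2} + 2 L$ ($V{\left(L \right)} = \left(L^{2} + 2 L\right) + 4 = 4 + L^{2} + 2 L$)
$P{\left(x,J \right)} = 66$ ($P{\left(x,J \right)} = \left(-3\right) \left(-22\right) = 66$)
$A = 211$ ($A = 224 - 13 = 211$)
$\left(P{\left(-2,V{\left(-2 \right)} \right)} + A\right) 168 = \left(66 + 211\right) 168 = 277 \cdot 168 = 46536$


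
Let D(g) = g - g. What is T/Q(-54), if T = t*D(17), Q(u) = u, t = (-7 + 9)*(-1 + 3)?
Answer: 0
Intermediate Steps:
D(g) = 0
t = 4 (t = 2*2 = 4)
T = 0 (T = 4*0 = 0)
T/Q(-54) = 0/(-54) = 0*(-1/54) = 0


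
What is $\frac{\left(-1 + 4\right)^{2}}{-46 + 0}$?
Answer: $- \frac{9}{46} \approx -0.19565$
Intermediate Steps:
$\frac{\left(-1 + 4\right)^{2}}{-46 + 0} = \frac{3^{2}}{-46} = 9 \left(- \frac{1}{46}\right) = - \frac{9}{46}$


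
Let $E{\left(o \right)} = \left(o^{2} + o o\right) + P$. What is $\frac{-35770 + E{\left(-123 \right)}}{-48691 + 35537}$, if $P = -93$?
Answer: $\frac{5605}{13154} \approx 0.42611$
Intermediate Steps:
$E{\left(o \right)} = -93 + 2 o^{2}$ ($E{\left(o \right)} = \left(o^{2} + o o\right) - 93 = \left(o^{2} + o^{2}\right) - 93 = 2 o^{2} - 93 = -93 + 2 o^{2}$)
$\frac{-35770 + E{\left(-123 \right)}}{-48691 + 35537} = \frac{-35770 - \left(93 - 2 \left(-123\right)^{2}\right)}{-48691 + 35537} = \frac{-35770 + \left(-93 + 2 \cdot 15129\right)}{-13154} = \left(-35770 + \left(-93 + 30258\right)\right) \left(- \frac{1}{13154}\right) = \left(-35770 + 30165\right) \left(- \frac{1}{13154}\right) = \left(-5605\right) \left(- \frac{1}{13154}\right) = \frac{5605}{13154}$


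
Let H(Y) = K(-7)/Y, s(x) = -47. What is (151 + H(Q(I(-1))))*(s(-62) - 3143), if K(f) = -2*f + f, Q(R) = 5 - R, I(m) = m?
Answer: -1456235/3 ≈ -4.8541e+5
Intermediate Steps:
K(f) = -f
H(Y) = 7/Y (H(Y) = (-1*(-7))/Y = 7/Y)
(151 + H(Q(I(-1))))*(s(-62) - 3143) = (151 + 7/(5 - 1*(-1)))*(-47 - 3143) = (151 + 7/(5 + 1))*(-3190) = (151 + 7/6)*(-3190) = (913/6)*(-3190) = -1456235/3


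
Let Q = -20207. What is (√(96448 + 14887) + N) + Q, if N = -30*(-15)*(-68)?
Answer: -50807 + √111335 ≈ -50473.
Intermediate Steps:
N = -30600 (N = 450*(-68) = -30600)
(√(96448 + 14887) + N) + Q = (√(96448 + 14887) - 30600) - 20207 = (√111335 - 30600) - 20207 = (-30600 + √111335) - 20207 = -50807 + √111335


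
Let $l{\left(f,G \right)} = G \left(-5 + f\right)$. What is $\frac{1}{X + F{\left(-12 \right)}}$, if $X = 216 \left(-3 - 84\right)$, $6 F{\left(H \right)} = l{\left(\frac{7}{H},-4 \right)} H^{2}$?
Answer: $- \frac{1}{18256} \approx -5.4776 \cdot 10^{-5}$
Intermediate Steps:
$F{\left(H \right)} = \frac{H^{2} \left(20 - \frac{28}{H}\right)}{6}$ ($F{\left(H \right)} = \frac{- 4 \left(-5 + \frac{7}{H}\right) H^{2}}{6} = \frac{\left(20 - \frac{28}{H}\right) H^{2}}{6} = \frac{H^{2} \left(20 - \frac{28}{H}\right)}{6}$)
$X = -18792$ ($X = 216 \left(-87\right) = -18792$)
$\frac{1}{X + F{\left(-12 \right)}} = \frac{1}{-18792 + \frac{2}{3} \left(-12\right) \left(-7 + 5 \left(-12\right)\right)} = \frac{1}{-18792 + \frac{2}{3} \left(-12\right) \left(-7 - 60\right)} = \frac{1}{-18792 + \frac{2}{3} \left(-12\right) \left(-67\right)} = \frac{1}{-18792 + 536} = \frac{1}{-18256} = - \frac{1}{18256}$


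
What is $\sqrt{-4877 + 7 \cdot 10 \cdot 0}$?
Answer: $i \sqrt{4877} \approx 69.836 i$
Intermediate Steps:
$\sqrt{-4877 + 7 \cdot 10 \cdot 0} = \sqrt{-4877 + 70 \cdot 0} = \sqrt{-4877 + 0} = \sqrt{-4877} = i \sqrt{4877}$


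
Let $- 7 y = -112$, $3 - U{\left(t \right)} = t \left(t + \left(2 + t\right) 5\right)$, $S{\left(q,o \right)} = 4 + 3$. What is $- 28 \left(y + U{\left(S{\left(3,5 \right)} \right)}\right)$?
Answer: $9660$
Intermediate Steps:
$S{\left(q,o \right)} = 7$
$U{\left(t \right)} = 3 - t \left(10 + 6 t\right)$ ($U{\left(t \right)} = 3 - t \left(t + \left(2 + t\right) 5\right) = 3 - t \left(t + \left(10 + 5 t\right)\right) = 3 - t \left(10 + 6 t\right)$)
$y = 16$ ($y = \left(- \frac{1}{7}\right) \left(-112\right) = 16$)
$- 28 \left(y + U{\left(S{\left(3,5 \right)} \right)}\right) = - 28 \left(16 - \left(67 + 294\right)\right) = - 28 \left(16 - 361\right) = \left(-28\right) \left(-345\right) = 9660$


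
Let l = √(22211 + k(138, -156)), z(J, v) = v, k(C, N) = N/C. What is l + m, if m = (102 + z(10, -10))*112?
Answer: 10304 + √11749021/23 ≈ 10453.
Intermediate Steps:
k(C, N) = N/C
l = √11749021/23 (l = √(22211 - 156/138) = √(22211 - 156*1/138) = √(22211 - 26/23) = √(510827/23) = √11749021/23 ≈ 149.03)
m = 10304 (m = (102 - 10)*112 = 92*112 = 10304)
l + m = √11749021/23 + 10304 = 10304 + √11749021/23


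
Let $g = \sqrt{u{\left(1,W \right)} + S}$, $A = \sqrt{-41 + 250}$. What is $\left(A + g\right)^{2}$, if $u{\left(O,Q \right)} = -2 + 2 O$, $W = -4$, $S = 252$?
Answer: $461 + 12 \sqrt{1463} \approx 919.99$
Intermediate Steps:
$A = \sqrt{209} \approx 14.457$
$g = 6 \sqrt{7}$ ($g = \sqrt{\left(-2 + 2 \cdot 1\right) + 252} = \sqrt{\left(-2 + 2\right) + 252} = \sqrt{0 + 252} = \sqrt{252} = 6 \sqrt{7} \approx 15.875$)
$\left(A + g\right)^{2} = \left(\sqrt{209} + 6 \sqrt{7}\right)^{2}$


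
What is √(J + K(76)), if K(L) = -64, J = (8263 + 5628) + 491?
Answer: √14318 ≈ 119.66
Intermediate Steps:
J = 14382 (J = 13891 + 491 = 14382)
√(J + K(76)) = √(14382 - 64) = √14318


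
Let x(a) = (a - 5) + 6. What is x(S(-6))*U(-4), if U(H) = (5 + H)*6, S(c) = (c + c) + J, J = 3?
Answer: -48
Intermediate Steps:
S(c) = 3 + 2*c (S(c) = (c + c) + 3 = 2*c + 3 = 3 + 2*c)
x(a) = 1 + a (x(a) = (-5 + a) + 6 = 1 + a)
U(H) = 30 + 6*H
x(S(-6))*U(-4) = (1 + (3 + 2*(-6)))*(30 + 6*(-4)) = (1 + (3 - 12))*(30 - 24) = (1 - 9)*6 = -8*6 = -48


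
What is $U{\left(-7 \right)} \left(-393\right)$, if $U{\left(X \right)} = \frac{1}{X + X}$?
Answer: $\frac{393}{14} \approx 28.071$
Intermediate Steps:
$U{\left(X \right)} = \frac{1}{2 X}$
$U{\left(-7 \right)} \left(-393\right) = \frac{1}{2 \left(-7\right)} \left(-393\right) = \frac{1}{2} \left(- \frac{1}{7}\right) \left(-393\right) = \left(- \frac{1}{14}\right) \left(-393\right) = \frac{393}{14}$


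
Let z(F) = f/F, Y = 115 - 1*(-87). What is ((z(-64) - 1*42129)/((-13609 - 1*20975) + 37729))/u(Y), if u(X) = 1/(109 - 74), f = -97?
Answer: -18873113/40256 ≈ -468.83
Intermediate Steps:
Y = 202 (Y = 115 + 87 = 202)
z(F) = -97/F
u(X) = 1/35
((z(-64) - 1*42129)/((-13609 - 1*20975) + 37729))/u(Y) = ((-97/(-64) - 1*42129)/((-13609 - 1*20975) + 37729))/(1/35) = ((-97*(-1/64) - 42129)/((-13609 - 20975) + 37729))*35 = ((97/64 - 42129)/(-34584 + 37729))*35 = -2696159/64/3145*35 = -2696159/64*1/3145*35 = -2696159/201280*35 = -18873113/40256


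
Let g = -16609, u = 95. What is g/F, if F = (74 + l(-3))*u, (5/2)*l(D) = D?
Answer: -16609/6916 ≈ -2.4015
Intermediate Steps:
l(D) = 2*D/5
F = 6916 (F = (74 + (2/5)*(-3))*95 = (74 - 6/5)*95 = (364/5)*95 = 6916)
g/F = -16609/6916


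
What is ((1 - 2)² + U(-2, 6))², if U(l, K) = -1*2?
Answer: 1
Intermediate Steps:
U(l, K) = -2
((1 - 2)² + U(-2, 6))² = ((1 - 2)² - 2)² = ((-1)² - 2)² = (1 - 2)² = (-1)² = 1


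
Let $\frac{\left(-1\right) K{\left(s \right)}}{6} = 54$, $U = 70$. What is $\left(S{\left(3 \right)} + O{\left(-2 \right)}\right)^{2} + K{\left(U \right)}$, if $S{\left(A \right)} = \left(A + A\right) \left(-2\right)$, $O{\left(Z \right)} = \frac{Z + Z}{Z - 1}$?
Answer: $- \frac{1892}{9} \approx -210.22$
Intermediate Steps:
$O{\left(Z \right)} = \frac{2 Z}{-1 + Z}$
$K{\left(s \right)} = -324$ ($K{\left(s \right)} = \left(-6\right) 54 = -324$)
$S{\left(A \right)} = - 4 A$ ($S{\left(A \right)} = 2 A \left(-2\right) = - 4 A$)
$\left(S{\left(3 \right)} + O{\left(-2 \right)}\right)^{2} + K{\left(U \right)} = \left(\left(-4\right) 3 + 2 \left(-2\right) \frac{1}{-1 - 2}\right)^{2} - 324 = \left(-12 + 2 \left(-2\right) \frac{1}{-3}\right)^{2} - 324 = \left(-12 + 2 \left(-2\right) \left(- \frac{1}{3}\right)\right)^{2} - 324 = \left(-12 + \frac{4}{3}\right)^{2} - 324 = \left(- \frac{32}{3}\right)^{2} - 324 = \frac{1024}{9} - 324 = - \frac{1892}{9}$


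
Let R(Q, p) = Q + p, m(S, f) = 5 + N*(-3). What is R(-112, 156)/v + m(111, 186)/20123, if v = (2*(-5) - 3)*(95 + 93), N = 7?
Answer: -231129/12295153 ≈ -0.018798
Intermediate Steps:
m(S, f) = -16 (m(S, f) = 5 + 7*(-3) = 5 - 21 = -16)
v = -2444 (v = (-10 - 3)*188 = -13*188 = -2444)
R(-112, 156)/v + m(111, 186)/20123 = (-112 + 156)/(-2444) - 16/20123 = 44*(-1/2444) - 16*1/20123 = -11/611 - 16/20123 = -231129/12295153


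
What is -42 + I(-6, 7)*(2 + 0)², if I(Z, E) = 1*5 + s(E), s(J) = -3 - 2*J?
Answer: -90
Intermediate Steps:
I(Z, E) = 2 - 2*E (I(Z, E) = 1*5 + (-3 - 2*E) = 5 + (-3 - 2*E) = 2 - 2*E)
-42 + I(-6, 7)*(2 + 0)² = -42 + (2 - 2*7)*(2 + 0)² = -42 + (2 - 14)*2² = -42 - 12*4 = -42 - 48 = -90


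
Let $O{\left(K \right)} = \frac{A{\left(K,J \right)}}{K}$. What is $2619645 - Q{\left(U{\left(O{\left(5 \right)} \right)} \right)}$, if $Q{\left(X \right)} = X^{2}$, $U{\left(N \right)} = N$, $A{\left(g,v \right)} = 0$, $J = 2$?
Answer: $2619645$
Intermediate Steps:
$O{\left(K \right)} = 0$ ($O{\left(K \right)} = \frac{0}{K} = 0$)
$2619645 - Q{\left(U{\left(O{\left(5 \right)} \right)} \right)} = 2619645 - 0^{2} = 2619645 - 0 = 2619645 + 0 = 2619645$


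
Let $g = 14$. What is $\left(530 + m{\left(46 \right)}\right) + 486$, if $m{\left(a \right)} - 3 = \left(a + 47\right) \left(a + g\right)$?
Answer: $6599$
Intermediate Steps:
$m{\left(a \right)} = 3 + \left(14 + a\right) \left(47 + a\right)$ ($m{\left(a \right)} = 3 + \left(a + 47\right) \left(a + 14\right) = 3 + \left(47 + a\right) \left(14 + a\right) = 3 + \left(14 + a\right) \left(47 + a\right)$)
$\left(530 + m{\left(46 \right)}\right) + 486 = \left(530 + \left(661 + 46^{2} + 61 \cdot 46\right)\right) + 486 = \left(530 + \left(661 + 2116 + 2806\right)\right) + 486 = \left(530 + 5583\right) + 486 = 6113 + 486 = 6599$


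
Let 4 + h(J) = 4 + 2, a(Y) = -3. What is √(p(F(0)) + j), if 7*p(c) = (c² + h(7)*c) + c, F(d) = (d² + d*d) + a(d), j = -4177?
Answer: I*√4177 ≈ 64.63*I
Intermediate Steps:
h(J) = 2 (h(J) = -4 + (4 + 2) = -4 + 6 = 2)
F(d) = -3 + 2*d² (F(d) = (d² + d*d) - 3 = (d² + d²) - 3 = 2*d² - 3 = -3 + 2*d²)
p(c) = c²/7 + 3*c/7 (p(c) = ((c² + 2*c) + c)/7 = (c² + 3*c)/7 = c²/7 + 3*c/7)
√(p(F(0)) + j) = √((-3 + 2*0²)*(3 + (-3 + 2*0²))/7 - 4177) = √((-3 + 2*0)*(3 + (-3 + 2*0))/7 - 4177) = √((-3 + 0)*(3 + (-3 + 0))/7 - 4177) = √((⅐)*(-3)*(3 - 3) - 4177) = √((⅐)*(-3)*0 - 4177) = √(0 - 4177) = √(-4177) = I*√4177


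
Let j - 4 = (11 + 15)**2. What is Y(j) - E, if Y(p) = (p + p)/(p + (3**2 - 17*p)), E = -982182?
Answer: 10677299162/10871 ≈ 9.8218e+5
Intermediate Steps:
j = 680 (j = 4 + (11 + 15)**2 = 4 + 26**2 = 4 + 676 = 680)
Y(p) = 2*p/(9 - 16*p) (Y(p) = (2*p)/(p + (9 - 17*p)) = (2*p)/(9 - 16*p) = 2*p/(9 - 16*p))
Y(j) - E = -2*680/(-9 + 16*680) - 1*(-982182) = -2*680/(-9 + 10880) + 982182 = -2*680/10871 + 982182 = -2*680*1/10871 + 982182 = -1360/10871 + 982182 = 10677299162/10871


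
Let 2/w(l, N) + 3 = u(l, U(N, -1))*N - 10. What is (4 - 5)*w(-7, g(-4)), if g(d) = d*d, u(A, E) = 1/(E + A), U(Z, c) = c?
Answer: 2/15 ≈ 0.13333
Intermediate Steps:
u(A, E) = 1/(A + E)
g(d) = d**2
w(l, N) = 2/(-13 + N/(-1 + l)) (w(l, N) = 2/(-3 + (N/(l - 1) - 10)) = 2/(-3 + (N/(-1 + l) - 10)) = 2/(-3 + (-10 + N/(-1 + l))) = 2/(-13 + N/(-1 + l)))
(4 - 5)*w(-7, g(-4)) = (4 - 5)*(2*(-1 - 7)/(13 + (-4)**2 - 13*(-7))) = -2*(-8)/(13 + 16 + 91) = -2*(-8)/120 = -1*(-2/15) = 2/15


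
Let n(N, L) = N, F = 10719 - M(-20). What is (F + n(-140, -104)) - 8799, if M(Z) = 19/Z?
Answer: 35619/20 ≈ 1780.9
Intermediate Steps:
F = 214399/20 (F = 10719 - 19/(-20) = 10719 - 19*(-1)/20 = 10719 - 1*(-19/20) = 10719 + 19/20 = 214399/20 ≈ 10720.)
(F + n(-140, -104)) - 8799 = (214399/20 - 140) - 8799 = 211599/20 - 8799 = 35619/20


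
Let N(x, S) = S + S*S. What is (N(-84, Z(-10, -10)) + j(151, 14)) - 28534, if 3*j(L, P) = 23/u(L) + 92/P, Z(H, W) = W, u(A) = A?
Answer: -30062939/1057 ≈ -28442.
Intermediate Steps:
N(x, S) = S + S**2
j(L, P) = 23/(3*L) + 92/(3*P) (j(L, P) = (23/L + 92/P)/3 = 23/(3*L) + 92/(3*P))
(N(-84, Z(-10, -10)) + j(151, 14)) - 28534 = (-10*(1 - 10) + ((23/3)/151 + (92/3)/14)) - 28534 = (-10*(-9) + ((23/3)*(1/151) + (92/3)*(1/14))) - 28534 = (90 + (23/453 + 46/21)) - 28534 = (90 + 2369/1057) - 28534 = 97499/1057 - 28534 = -30062939/1057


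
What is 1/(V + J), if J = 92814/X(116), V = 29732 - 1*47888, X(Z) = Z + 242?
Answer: -179/3203517 ≈ -5.5876e-5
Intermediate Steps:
X(Z) = 242 + Z
V = -18156 (V = 29732 - 47888 = -18156)
J = 46407/179 (J = 92814/(242 + 116) = 92814/358 = 92814*(1/358) = 46407/179 ≈ 259.26)
1/(V + J) = 1/(-18156 + 46407/179) = 1/(-3203517/179) = -179/3203517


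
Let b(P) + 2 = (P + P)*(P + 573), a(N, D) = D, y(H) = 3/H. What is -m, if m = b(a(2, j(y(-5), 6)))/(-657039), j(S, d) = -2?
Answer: -762/219013 ≈ -0.0034792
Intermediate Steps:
b(P) = -2 + 2*P*(573 + P) (b(P) = -2 + (P + P)*(P + 573) = -2 + (2*P)*(573 + P) = -2 + 2*P*(573 + P))
m = 762/219013 (m = (-2 + 2*(-2)**2 + 1146*(-2))/(-657039) = (-2 + 2*4 - 2292)*(-1/657039) = (-2 + 8 - 2292)*(-1/657039) = -2286*(-1/657039) = 762/219013 ≈ 0.0034792)
-m = -1*762/219013 = -762/219013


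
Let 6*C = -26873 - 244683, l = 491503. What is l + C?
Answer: 1338731/3 ≈ 4.4624e+5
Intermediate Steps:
C = -135778/3 (C = (-26873 - 244683)/6 = (1/6)*(-271556) = -135778/3 ≈ -45259.)
l + C = 491503 - 135778/3 = 1338731/3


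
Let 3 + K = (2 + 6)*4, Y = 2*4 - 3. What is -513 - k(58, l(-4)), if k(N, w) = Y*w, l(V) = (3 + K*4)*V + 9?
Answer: 1822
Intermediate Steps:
Y = 5 (Y = 8 - 3 = 5)
K = 29 (K = -3 + (2 + 6)*4 = -3 + 8*4 = -3 + 32 = 29)
l(V) = 9 + 119*V (l(V) = (3 + 29*4)*V + 9 = (3 + 116)*V + 9 = 119*V + 9 = 9 + 119*V)
k(N, w) = 5*w
-513 - k(58, l(-4)) = -513 - 5*(9 + 119*(-4)) = -513 - 5*(9 - 476) = -513 - 5*(-467) = -513 - 1*(-2335) = -513 + 2335 = 1822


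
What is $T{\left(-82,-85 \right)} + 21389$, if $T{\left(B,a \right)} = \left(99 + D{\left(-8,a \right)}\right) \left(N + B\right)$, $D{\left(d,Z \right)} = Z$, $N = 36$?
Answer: $20745$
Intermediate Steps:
$T{\left(B,a \right)} = \left(36 + B\right) \left(99 + a\right)$ ($T{\left(B,a \right)} = \left(99 + a\right) \left(36 + B\right) = \left(36 + B\right) \left(99 + a\right)$)
$T{\left(-82,-85 \right)} + 21389 = \left(3564 + 36 \left(-85\right) + 99 \left(-82\right) - -6970\right) + 21389 = \left(3564 - 3060 - 8118 + 6970\right) + 21389 = -644 + 21389 = 20745$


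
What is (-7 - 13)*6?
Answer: -120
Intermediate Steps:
(-7 - 13)*6 = -20*6 = -120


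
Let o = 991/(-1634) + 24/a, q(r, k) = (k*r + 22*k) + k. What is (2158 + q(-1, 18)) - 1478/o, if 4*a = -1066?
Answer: 2836568506/606635 ≈ 4675.9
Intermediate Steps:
q(r, k) = 23*k + k*r (q(r, k) = (22*k + k*r) + k = 23*k + k*r)
a = -533/2 (a = (1/4)*(-1066) = -533/2 ≈ -266.50)
o = -606635/870922 (o = 991/(-1634) + 24/(-533/2) = 991*(-1/1634) + 24*(-2/533) = -991/1634 - 48/533 = -606635/870922 ≈ -0.69654)
(2158 + q(-1, 18)) - 1478/o = (2158 + 18*(23 - 1)) - 1478/(-606635/870922) = (2158 + 18*22) - 1478*(-870922/606635) = (2158 + 396) + 1287222716/606635 = 2554 + 1287222716/606635 = 2836568506/606635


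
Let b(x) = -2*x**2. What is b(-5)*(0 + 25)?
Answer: -1250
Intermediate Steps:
b(-5)*(0 + 25) = (-2*(-5)**2)*(0 + 25) = -2*25*25 = -50*25 = -1250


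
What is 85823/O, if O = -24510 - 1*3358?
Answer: -85823/27868 ≈ -3.0796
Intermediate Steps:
O = -27868 (O = -24510 - 3358 = -27868)
85823/O = 85823/(-27868) = 85823*(-1/27868) = -85823/27868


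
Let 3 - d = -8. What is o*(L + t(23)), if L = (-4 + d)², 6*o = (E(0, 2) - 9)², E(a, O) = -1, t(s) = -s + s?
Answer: 2450/3 ≈ 816.67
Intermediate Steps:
d = 11 (d = 3 - 1*(-8) = 3 + 8 = 11)
t(s) = 0
o = 50/3 (o = (-1 - 9)²/6 = (⅙)*(-10)² = (⅙)*100 = 50/3 ≈ 16.667)
L = 49 (L = (-4 + 11)² = 7² = 49)
o*(L + t(23)) = 50*(49 + 0)/3 = (50/3)*49 = 2450/3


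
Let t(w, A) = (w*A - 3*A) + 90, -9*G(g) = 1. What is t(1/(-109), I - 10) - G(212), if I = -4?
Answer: 129727/981 ≈ 132.24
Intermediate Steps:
G(g) = -⅑ (G(g) = -⅑*1 = -⅑)
t(w, A) = 90 - 3*A + A*w (t(w, A) = (A*w - 3*A) + 90 = (-3*A + A*w) + 90 = 90 - 3*A + A*w)
t(1/(-109), I - 10) - G(212) = (90 - 3*(-4 - 10) + (-4 - 10)/(-109)) - 1*(-⅑) = (90 - 3*(-14) - 14*(-1/109)) + ⅑ = (90 + 42 + 14/109) + ⅑ = 14402/109 + ⅑ = 129727/981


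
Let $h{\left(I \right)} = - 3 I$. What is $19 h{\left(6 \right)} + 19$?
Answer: $-323$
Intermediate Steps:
$19 h{\left(6 \right)} + 19 = 19 \left(\left(-3\right) 6\right) + 19 = 19 \left(-18\right) + 19 = -342 + 19 = -323$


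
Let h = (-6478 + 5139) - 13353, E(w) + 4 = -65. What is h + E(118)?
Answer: -14761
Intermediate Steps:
E(w) = -69 (E(w) = -4 - 65 = -69)
h = -14692 (h = -1339 - 13353 = -14692)
h + E(118) = -14692 - 69 = -14761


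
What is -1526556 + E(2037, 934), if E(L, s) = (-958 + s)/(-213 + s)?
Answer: -1100646900/721 ≈ -1.5266e+6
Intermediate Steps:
E(L, s) = (-958 + s)/(-213 + s)
-1526556 + E(2037, 934) = -1526556 + (-958 + 934)/(-213 + 934) = -1526556 - 24/721 = -1100646900/721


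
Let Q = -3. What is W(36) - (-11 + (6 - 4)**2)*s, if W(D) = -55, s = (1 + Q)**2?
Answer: -27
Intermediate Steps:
s = 4 (s = (1 - 3)**2 = (-2)**2 = 4)
W(36) - (-11 + (6 - 4)**2)*s = -55 - (-11 + (6 - 4)**2)*4 = -55 - (-11 + 2**2)*4 = -55 - (-11 + 4)*4 = -55 - (-7)*4 = -55 - 1*(-28) = -55 + 28 = -27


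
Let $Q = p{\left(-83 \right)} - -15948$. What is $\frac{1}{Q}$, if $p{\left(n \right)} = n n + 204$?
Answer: $\frac{1}{23041} \approx 4.3401 \cdot 10^{-5}$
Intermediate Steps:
$p{\left(n \right)} = 204 + n^{2}$ ($p{\left(n \right)} = n^{2} + 204 = 204 + n^{2}$)
$Q = 23041$ ($Q = \left(204 + \left(-83\right)^{2}\right) - -15948 = \left(204 + 6889\right) + 15948 = 7093 + 15948 = 23041$)
$\frac{1}{Q} = \frac{1}{23041}$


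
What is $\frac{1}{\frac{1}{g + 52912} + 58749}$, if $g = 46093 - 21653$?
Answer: $\frac{77352}{4544352649} \approx 1.7022 \cdot 10^{-5}$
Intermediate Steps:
$g = 24440$ ($g = 46093 - 21653 = 24440$)
$\frac{1}{\frac{1}{g + 52912} + 58749} = \frac{1}{\frac{1}{24440 + 52912} + 58749} = \frac{1}{\frac{1}{77352} + 58749} = \frac{1}{\frac{4544352649}{77352}} = \frac{77352}{4544352649}$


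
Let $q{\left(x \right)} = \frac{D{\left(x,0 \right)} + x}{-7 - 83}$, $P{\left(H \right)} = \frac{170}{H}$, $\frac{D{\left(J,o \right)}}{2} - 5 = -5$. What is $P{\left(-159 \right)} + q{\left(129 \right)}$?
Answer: $- \frac{3979}{1590} \approx -2.5025$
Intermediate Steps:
$D{\left(J,o \right)} = 0$ ($D{\left(J,o \right)} = 10 + 2 \left(-5\right) = 10 - 10 = 0$)
$q{\left(x \right)} = - \frac{x}{90}$ ($q{\left(x \right)} = \frac{0 + x}{-7 - 83} = \frac{x}{-90} = x \left(- \frac{1}{90}\right) = - \frac{x}{90}$)
$P{\left(-159 \right)} + q{\left(129 \right)} = \frac{170}{-159} - \frac{43}{30} = 170 \left(- \frac{1}{159}\right) - \frac{43}{30} = - \frac{170}{159} - \frac{43}{30} = - \frac{3979}{1590}$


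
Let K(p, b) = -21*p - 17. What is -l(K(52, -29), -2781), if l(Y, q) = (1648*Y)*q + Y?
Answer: -5082643483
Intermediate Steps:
K(p, b) = -17 - 21*p
l(Y, q) = Y + 1648*Y*q (l(Y, q) = 1648*Y*q + Y = Y + 1648*Y*q)
-l(K(52, -29), -2781) = -(-17 - 21*52)*(1 + 1648*(-2781)) = -(-17 - 1092)*(1 - 4583088) = -(-1109)*(-4583087) = -1*5082643483 = -5082643483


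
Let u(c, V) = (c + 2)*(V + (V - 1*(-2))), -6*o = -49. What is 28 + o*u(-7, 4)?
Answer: -1141/3 ≈ -380.33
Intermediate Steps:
o = 49/6 (o = -⅙*(-49) = 49/6 ≈ 8.1667)
u(c, V) = (2 + c)*(2 + 2*V) (u(c, V) = (2 + c)*(V + (V + 2)) = (2 + c)*(V + (2 + V)) = (2 + c)*(2 + 2*V))
28 + o*u(-7, 4) = 28 + 49*(4 + 2*(-7) + 4*4 + 2*4*(-7))/6 = 28 + 49*(4 - 14 + 16 - 56)/6 = 28 + (49/6)*(-50) = 28 - 1225/3 = -1141/3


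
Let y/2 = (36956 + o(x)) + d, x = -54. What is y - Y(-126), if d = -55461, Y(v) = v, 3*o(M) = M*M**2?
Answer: -141860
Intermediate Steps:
o(M) = M**3/3 (o(M) = (M*M**2)/3 = M**3/3)
y = -141986 (y = 2*((36956 + (1/3)*(-54)**3) - 55461) = 2*((36956 + (1/3)*(-157464)) - 55461) = 2*((36956 - 52488) - 55461) = 2*(-15532 - 55461) = 2*(-70993) = -141986)
y - Y(-126) = -141986 - 1*(-126) = -141986 + 126 = -141860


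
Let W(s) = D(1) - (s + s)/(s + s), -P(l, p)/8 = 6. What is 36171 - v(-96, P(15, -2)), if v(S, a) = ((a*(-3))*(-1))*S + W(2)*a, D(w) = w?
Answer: 22347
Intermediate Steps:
P(l, p) = -48 (P(l, p) = -8*6 = -48)
W(s) = 0 (W(s) = 1 - (s + s)/(s + s) = 1 - 2*s/(2*s) = 1 - 2*s*1/(2*s) = 1 - 1*1 = 1 - 1 = 0)
v(S, a) = 3*S*a (v(S, a) = ((a*(-3))*(-1))*S + 0*a = (-3*a*(-1))*S + 0 = (3*a)*S + 0 = 3*S*a + 0 = 3*S*a)
36171 - v(-96, P(15, -2)) = 36171 - 3*(-96)*(-48) = 36171 - 1*13824 = 36171 - 13824 = 22347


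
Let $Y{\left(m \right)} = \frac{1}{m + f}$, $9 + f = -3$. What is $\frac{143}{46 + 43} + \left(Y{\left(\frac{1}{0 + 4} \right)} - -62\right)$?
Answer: $\frac{265711}{4183} \approx 63.522$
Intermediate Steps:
$f = -12$ ($f = -9 - 3 = -12$)
$Y{\left(m \right)} = \frac{1}{-12 + m}$ ($Y{\left(m \right)} = \frac{1}{m - 12} = \frac{1}{-12 + m}$)
$\frac{143}{46 + 43} + \left(Y{\left(\frac{1}{0 + 4} \right)} - -62\right) = \frac{143}{46 + 43} + \left(\frac{1}{-12 + \frac{1}{0 + 4}} - -62\right) = \frac{143}{89} + \left(\frac{1}{-12 + \frac{1}{4}} + 62\right) = 143 \cdot \frac{1}{89} + \left(\frac{1}{-12 + \frac{1}{4}} + 62\right) = \frac{143}{89} + \left(\frac{1}{- \frac{47}{4}} + 62\right) = \frac{143}{89} + \left(- \frac{4}{47} + 62\right) = \frac{143}{89} + \frac{2910}{47} = \frac{265711}{4183}$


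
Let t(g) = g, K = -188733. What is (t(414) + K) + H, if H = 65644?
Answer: -122675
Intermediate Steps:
(t(414) + K) + H = (414 - 188733) + 65644 = -188319 + 65644 = -122675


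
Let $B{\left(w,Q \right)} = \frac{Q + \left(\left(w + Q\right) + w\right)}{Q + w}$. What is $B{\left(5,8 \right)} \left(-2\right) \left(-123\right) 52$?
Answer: $25584$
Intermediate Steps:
$B{\left(w,Q \right)} = \frac{2 Q + 2 w}{Q + w}$ ($B{\left(w,Q \right)} = \frac{Q + \left(\left(Q + w\right) + w\right)}{Q + w} = \frac{Q + \left(Q + 2 w\right)}{Q + w} = \frac{2 Q + 2 w}{Q + w}$)
$B{\left(5,8 \right)} \left(-2\right) \left(-123\right) 52 = 2 \left(-2\right) \left(-123\right) 52 = \left(-4\right) \left(-123\right) 52 = 492 \cdot 52 = 25584$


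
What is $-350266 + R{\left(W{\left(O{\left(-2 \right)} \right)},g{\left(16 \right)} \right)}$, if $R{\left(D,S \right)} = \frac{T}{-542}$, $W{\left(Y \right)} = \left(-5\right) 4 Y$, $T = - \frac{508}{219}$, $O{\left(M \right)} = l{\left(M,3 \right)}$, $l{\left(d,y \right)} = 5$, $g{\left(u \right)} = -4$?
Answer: $- \frac{20787936580}{59349} \approx -3.5027 \cdot 10^{5}$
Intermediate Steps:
$O{\left(M \right)} = 5$
$T = - \frac{508}{219}$ ($T = \left(-508\right) \frac{1}{219} = - \frac{508}{219} \approx -2.3196$)
$W{\left(Y \right)} = - 20 Y$
$R{\left(D,S \right)} = \frac{254}{59349}$ ($R{\left(D,S \right)} = - \frac{508}{219 \left(-542\right)} = \left(- \frac{508}{219}\right) \left(- \frac{1}{542}\right) = \frac{254}{59349}$)
$-350266 + R{\left(W{\left(O{\left(-2 \right)} \right)},g{\left(16 \right)} \right)} = -350266 + \frac{254}{59349} = - \frac{20787936580}{59349}$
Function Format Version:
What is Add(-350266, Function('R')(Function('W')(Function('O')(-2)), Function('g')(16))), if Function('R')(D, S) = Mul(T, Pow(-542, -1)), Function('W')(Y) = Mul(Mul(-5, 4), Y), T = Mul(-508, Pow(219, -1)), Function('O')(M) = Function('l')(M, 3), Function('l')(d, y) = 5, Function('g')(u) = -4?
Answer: Rational(-20787936580, 59349) ≈ -3.5027e+5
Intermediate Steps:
Function('O')(M) = 5
T = Rational(-508, 219) (T = Mul(-508, Rational(1, 219)) = Rational(-508, 219) ≈ -2.3196)
Function('W')(Y) = Mul(-20, Y)
Function('R')(D, S) = Rational(254, 59349) (Function('R')(D, S) = Mul(Rational(-508, 219), Pow(-542, -1)) = Mul(Rational(-508, 219), Rational(-1, 542)) = Rational(254, 59349))
Add(-350266, Function('R')(Function('W')(Function('O')(-2)), Function('g')(16))) = Add(-350266, Rational(254, 59349)) = Rational(-20787936580, 59349)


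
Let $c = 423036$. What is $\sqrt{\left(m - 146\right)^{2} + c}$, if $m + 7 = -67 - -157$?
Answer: $3 \sqrt{47445} \approx 653.46$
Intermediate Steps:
$m = 83$ ($m = -7 - -90 = -7 + \left(-67 + 157\right) = -7 + 90 = 83$)
$\sqrt{\left(m - 146\right)^{2} + c} = \sqrt{\left(83 - 146\right)^{2} + 423036} = \sqrt{\left(-63\right)^{2} + 423036} = \sqrt{3969 + 423036} = \sqrt{427005} = 3 \sqrt{47445}$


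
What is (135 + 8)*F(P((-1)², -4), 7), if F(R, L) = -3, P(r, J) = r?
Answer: -429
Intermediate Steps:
(135 + 8)*F(P((-1)², -4), 7) = (135 + 8)*(-3) = 143*(-3) = -429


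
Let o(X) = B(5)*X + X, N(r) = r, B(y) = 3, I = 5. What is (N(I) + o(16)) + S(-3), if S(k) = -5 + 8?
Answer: 72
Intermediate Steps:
o(X) = 4*X (o(X) = 3*X + X = 4*X)
S(k) = 3
(N(I) + o(16)) + S(-3) = (5 + 4*16) + 3 = (5 + 64) + 3 = 69 + 3 = 72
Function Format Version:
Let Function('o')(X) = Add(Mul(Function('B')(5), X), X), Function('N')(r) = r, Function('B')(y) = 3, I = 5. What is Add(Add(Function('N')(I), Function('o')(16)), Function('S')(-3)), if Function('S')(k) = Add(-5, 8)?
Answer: 72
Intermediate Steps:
Function('o')(X) = Mul(4, X) (Function('o')(X) = Add(Mul(3, X), X) = Mul(4, X))
Function('S')(k) = 3
Add(Add(Function('N')(I), Function('o')(16)), Function('S')(-3)) = Add(Add(5, Mul(4, 16)), 3) = Add(Add(5, 64), 3) = Add(69, 3) = 72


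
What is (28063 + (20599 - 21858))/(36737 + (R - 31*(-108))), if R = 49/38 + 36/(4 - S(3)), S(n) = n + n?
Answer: 1018552/1522595 ≈ 0.66896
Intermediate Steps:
S(n) = 2*n
R = -635/38 (R = 49/38 + 36/(4 - 2*3) = 49*(1/38) + 36/(4 - 1*6) = 49/38 + 36/(4 - 6) = 49/38 + 36/(-2) = 49/38 + 36*(-½) = 49/38 - 18 = -635/38 ≈ -16.711)
(28063 + (20599 - 21858))/(36737 + (R - 31*(-108))) = (28063 + (20599 - 21858))/(36737 + (-635/38 - 31*(-108))) = (28063 - 1259)/(36737 + (-635/38 + 3348)) = 26804/(36737 + 126589/38) = 26804/(1522595/38) = 26804*(38/1522595) = 1018552/1522595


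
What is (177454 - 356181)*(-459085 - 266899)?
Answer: 129752942368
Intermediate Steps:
(177454 - 356181)*(-459085 - 266899) = -178727*(-725984) = 129752942368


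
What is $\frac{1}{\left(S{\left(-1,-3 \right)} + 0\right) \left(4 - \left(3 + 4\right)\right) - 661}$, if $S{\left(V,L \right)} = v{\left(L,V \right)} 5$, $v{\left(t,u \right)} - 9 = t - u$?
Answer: $- \frac{1}{766} \approx -0.0013055$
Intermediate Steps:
$v{\left(t,u \right)} = 9 + t - u$ ($v{\left(t,u \right)} = 9 + \left(t - u\right) = 9 + t - u$)
$S{\left(V,L \right)} = 45 - 5 V + 5 L$ ($S{\left(V,L \right)} = \left(9 + L - V\right) 5 = 45 - 5 V + 5 L$)
$\frac{1}{\left(S{\left(-1,-3 \right)} + 0\right) \left(4 - \left(3 + 4\right)\right) - 661} = \frac{1}{\left(\left(45 - -5 + 5 \left(-3\right)\right) + 0\right) \left(4 - \left(3 + 4\right)\right) - 661} = \frac{1}{\left(\left(45 + 5 - 15\right) + 0\right) \left(4 - 7\right) - 661} = \frac{1}{\left(35 + 0\right) \left(4 - 7\right) - 661} = \frac{1}{35 \left(-3\right) - 661} = \frac{1}{-105 - 661} = \frac{1}{-766} = - \frac{1}{766}$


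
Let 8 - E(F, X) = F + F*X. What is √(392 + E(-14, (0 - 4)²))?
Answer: √638 ≈ 25.259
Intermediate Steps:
E(F, X) = 8 - F - F*X (E(F, X) = 8 - (F + F*X) = 8 + (-F - F*X) = 8 - F - F*X)
√(392 + E(-14, (0 - 4)²)) = √(392 + (8 - 1*(-14) - 1*(-14)*(0 - 4)²)) = √(392 + (8 + 14 - 1*(-14)*(-4)²)) = √(392 + (8 + 14 - 1*(-14)*16)) = √(392 + (8 + 14 + 224)) = √(392 + 246) = √638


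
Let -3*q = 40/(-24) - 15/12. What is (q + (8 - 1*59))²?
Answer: 3243601/1296 ≈ 2502.8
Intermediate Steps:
q = 35/36 (q = -(40/(-24) - 15/12)/3 = -(40*(-1/24) - 15*1/12)/3 = -(-5/3 - 5/4)/3 = -⅓*(-35/12) = 35/36 ≈ 0.97222)
(q + (8 - 1*59))² = (35/36 + (8 - 1*59))² = (35/36 + (8 - 59))² = (35/36 - 51)² = (-1801/36)² = 3243601/1296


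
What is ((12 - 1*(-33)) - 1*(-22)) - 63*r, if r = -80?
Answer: 5107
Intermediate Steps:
((12 - 1*(-33)) - 1*(-22)) - 63*r = ((12 - 1*(-33)) - 1*(-22)) - 63*(-80) = ((12 + 33) + 22) + 5040 = (45 + 22) + 5040 = 67 + 5040 = 5107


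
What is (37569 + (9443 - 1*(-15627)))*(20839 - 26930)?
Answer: -381534149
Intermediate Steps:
(37569 + (9443 - 1*(-15627)))*(20839 - 26930) = (37569 + (9443 + 15627))*(-6091) = (37569 + 25070)*(-6091) = 62639*(-6091) = -381534149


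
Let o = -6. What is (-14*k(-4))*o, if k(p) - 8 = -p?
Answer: 1008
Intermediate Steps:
k(p) = 8 - p
(-14*k(-4))*o = -14*(8 - 1*(-4))*(-6) = -14*(8 + 4)*(-6) = -14*12*(-6) = -168*(-6) = 1008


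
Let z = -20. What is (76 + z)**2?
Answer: 3136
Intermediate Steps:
(76 + z)**2 = (76 - 20)**2 = 56**2 = 3136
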